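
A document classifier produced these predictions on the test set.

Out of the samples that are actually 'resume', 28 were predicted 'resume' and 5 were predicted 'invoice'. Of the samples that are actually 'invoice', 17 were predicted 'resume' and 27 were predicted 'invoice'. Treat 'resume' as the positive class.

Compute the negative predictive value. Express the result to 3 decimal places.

0.844

NPV = TN/(TN+FN) = 27/(27+5) = 0.844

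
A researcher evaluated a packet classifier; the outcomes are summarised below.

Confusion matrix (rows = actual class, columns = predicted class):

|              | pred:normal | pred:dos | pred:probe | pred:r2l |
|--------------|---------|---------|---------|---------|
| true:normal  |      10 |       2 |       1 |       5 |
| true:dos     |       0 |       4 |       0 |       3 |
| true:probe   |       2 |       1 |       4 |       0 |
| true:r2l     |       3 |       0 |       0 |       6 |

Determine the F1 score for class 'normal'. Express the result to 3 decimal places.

0.606

Treat 'normal' as positive and all other classes as negative.
F1 score = 2·TP/(2·TP+FP+FN).
normal: TP=10, FP=0+2+3=5, FN=2+1+5=8 → 20/33 = 0.6061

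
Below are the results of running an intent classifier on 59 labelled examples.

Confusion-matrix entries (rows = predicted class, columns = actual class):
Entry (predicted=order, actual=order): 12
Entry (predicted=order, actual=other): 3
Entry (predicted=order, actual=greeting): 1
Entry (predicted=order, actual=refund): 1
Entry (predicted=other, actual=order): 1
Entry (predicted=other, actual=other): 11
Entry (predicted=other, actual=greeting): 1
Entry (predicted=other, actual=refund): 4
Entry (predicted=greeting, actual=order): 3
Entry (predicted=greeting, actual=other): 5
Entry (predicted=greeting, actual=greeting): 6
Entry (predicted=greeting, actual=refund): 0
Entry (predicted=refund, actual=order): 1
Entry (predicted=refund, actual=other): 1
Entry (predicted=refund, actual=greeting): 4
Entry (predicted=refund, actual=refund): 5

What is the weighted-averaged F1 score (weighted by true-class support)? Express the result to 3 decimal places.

0.580

Per-class F1 score (2·TP/(2·TP+FP+FN)):
  order: TP=12, FP=3+1+1=5, FN=1+3+1=5 → 24/34 = 0.7059
  other: TP=11, FP=1+1+4=6, FN=3+5+1=9 → 22/37 = 0.5946
  greeting: TP=6, FP=3+5+0=8, FN=1+1+4=6 → 12/26 = 0.4615
  refund: TP=5, FP=1+1+4=6, FN=1+4+0=5 → 10/21 = 0.4762
Weighted-F1 score = Σ (supportᵢ/N)·F1 scoreᵢ with N=59: (17/59)·0.7059 + (20/59)·0.5946 + (12/59)·0.4615 + (10/59)·0.4762 = 0.580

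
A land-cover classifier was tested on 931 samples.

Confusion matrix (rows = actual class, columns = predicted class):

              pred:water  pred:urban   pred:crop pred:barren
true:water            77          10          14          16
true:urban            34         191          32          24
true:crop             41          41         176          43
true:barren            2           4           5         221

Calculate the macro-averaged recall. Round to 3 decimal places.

Per-class recall (TP/(TP+FN)):
  water: TP=77, FN=10+14+16=40 → 77/117 = 0.6581
  urban: TP=191, FN=34+32+24=90 → 191/281 = 0.6797
  crop: TP=176, FN=41+41+43=125 → 176/301 = 0.5847
  barren: TP=221, FN=2+4+5=11 → 221/232 = 0.9526
Macro-recall = mean = (0.6581 + 0.6797 + 0.5847 + 0.9526) / 4 = 0.719

0.719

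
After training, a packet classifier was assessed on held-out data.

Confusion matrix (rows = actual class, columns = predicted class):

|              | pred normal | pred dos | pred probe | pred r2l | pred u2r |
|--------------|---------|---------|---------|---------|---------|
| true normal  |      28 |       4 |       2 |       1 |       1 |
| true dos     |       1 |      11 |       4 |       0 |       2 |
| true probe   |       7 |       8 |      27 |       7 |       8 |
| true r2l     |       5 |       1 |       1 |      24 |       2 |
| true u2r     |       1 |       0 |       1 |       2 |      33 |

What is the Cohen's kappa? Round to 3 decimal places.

Observed agreement pₒ = trace/N = 123/181 = 0.6796
Expected agreement pₑ = Σ (rowᵢ·colᵢ)/N² = (36·42 + 18·24 + 57·35 + 33·34 + 37·46)/181² = 0.2064
κ = (pₒ − pₑ)/(1 − pₑ) = (0.6796 − 0.2064)/(1 − 0.2064) = 0.596

0.596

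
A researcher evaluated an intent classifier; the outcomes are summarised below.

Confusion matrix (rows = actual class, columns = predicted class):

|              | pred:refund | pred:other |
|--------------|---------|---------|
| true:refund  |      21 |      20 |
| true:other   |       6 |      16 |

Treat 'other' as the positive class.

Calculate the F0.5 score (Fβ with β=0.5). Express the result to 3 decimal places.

Fβ = (1+β²)·TP / ((1+β²)·TP + β²·FN + FP), with β²=1/4
= 1.25·16 / (1.25·16 + 0.25·6 + 20) = 0.482

0.482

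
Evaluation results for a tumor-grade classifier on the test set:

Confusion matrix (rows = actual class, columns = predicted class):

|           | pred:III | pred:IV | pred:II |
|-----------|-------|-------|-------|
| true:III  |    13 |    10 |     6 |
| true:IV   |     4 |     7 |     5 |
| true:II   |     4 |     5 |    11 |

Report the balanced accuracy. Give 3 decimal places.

0.479

Balanced accuracy = mean of per-class recall.
  III: recall = 13/29 = 0.4483
  IV: recall = 7/16 = 0.4375
  II: recall = 11/20 = 0.5500
Mean = (0.4483 + 0.4375 + 0.5500) / 3 = 0.479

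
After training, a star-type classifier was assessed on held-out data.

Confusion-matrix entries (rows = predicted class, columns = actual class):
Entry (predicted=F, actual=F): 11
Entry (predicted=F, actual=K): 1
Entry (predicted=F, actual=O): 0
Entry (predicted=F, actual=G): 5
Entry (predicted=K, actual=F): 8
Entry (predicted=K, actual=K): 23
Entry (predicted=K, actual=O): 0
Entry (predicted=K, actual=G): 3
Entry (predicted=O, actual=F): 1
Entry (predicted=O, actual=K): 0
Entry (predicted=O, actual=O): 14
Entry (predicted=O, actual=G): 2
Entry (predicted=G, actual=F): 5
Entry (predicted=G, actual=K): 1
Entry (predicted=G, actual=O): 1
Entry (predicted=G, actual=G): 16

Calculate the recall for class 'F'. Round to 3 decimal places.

0.440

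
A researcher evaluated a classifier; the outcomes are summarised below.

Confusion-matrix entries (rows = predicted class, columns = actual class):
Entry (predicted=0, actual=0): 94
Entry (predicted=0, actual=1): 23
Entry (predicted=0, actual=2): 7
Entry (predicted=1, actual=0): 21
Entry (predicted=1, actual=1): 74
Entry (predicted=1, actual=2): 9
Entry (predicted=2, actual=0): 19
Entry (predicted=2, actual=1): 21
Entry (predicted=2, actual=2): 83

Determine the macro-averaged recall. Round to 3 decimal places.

Per-class recall (TP/(TP+FN)):
  0: TP=94, FN=21+19=40 → 94/134 = 0.7015
  1: TP=74, FN=23+21=44 → 74/118 = 0.6271
  2: TP=83, FN=7+9=16 → 83/99 = 0.8384
Macro-recall = mean = (0.7015 + 0.6271 + 0.8384) / 3 = 0.722

0.722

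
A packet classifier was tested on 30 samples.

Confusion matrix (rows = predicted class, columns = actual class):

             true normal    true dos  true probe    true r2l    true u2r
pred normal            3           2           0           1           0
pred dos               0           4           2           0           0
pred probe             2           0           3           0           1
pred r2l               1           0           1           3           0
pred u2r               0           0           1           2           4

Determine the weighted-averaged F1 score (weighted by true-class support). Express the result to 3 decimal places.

Per-class F1 score (2·TP/(2·TP+FP+FN)):
  normal: TP=3, FP=2+0+1+0=3, FN=0+2+1+0=3 → 6/12 = 0.5000
  dos: TP=4, FP=0+2+0+0=2, FN=2+0+0+0=2 → 8/12 = 0.6667
  probe: TP=3, FP=2+0+0+1=3, FN=0+2+1+1=4 → 6/13 = 0.4615
  r2l: TP=3, FP=1+0+1+0=2, FN=1+0+0+2=3 → 6/11 = 0.5455
  u2r: TP=4, FP=0+0+1+2=3, FN=0+0+1+0=1 → 8/12 = 0.6667
Weighted-F1 score = Σ (supportᵢ/N)·F1 scoreᵢ with N=30: (6/30)·0.5000 + (6/30)·0.6667 + (7/30)·0.4615 + (6/30)·0.5455 + (5/30)·0.6667 = 0.561

0.561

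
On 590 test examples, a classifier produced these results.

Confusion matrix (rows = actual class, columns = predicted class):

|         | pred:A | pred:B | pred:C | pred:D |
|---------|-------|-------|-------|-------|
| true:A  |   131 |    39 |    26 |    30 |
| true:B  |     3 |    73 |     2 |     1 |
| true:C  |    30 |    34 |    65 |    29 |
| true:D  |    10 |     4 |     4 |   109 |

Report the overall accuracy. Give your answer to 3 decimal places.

0.641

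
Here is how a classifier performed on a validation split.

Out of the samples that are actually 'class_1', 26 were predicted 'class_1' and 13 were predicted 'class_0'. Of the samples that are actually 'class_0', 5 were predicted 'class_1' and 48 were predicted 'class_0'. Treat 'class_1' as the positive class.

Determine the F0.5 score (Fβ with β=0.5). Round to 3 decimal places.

Fβ = (1+β²)·TP / ((1+β²)·TP + β²·FN + FP), with β²=1/4
= 1.25·26 / (1.25·26 + 0.25·13 + 5) = 0.798

0.798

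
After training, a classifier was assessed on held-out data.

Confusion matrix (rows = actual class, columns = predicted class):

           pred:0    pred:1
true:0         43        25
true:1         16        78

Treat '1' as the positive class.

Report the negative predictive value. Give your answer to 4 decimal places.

0.7288

NPV = TN/(TN+FN) = 43/(43+16) = 0.7288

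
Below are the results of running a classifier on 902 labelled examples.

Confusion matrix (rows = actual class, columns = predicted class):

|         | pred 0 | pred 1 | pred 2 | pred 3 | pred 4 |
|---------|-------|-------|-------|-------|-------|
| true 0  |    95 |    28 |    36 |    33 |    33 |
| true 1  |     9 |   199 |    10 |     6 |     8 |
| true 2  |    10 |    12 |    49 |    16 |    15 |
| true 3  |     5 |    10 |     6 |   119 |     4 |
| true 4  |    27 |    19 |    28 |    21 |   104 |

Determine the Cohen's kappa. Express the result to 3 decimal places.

0.530

Observed agreement pₒ = trace/N = 566/902 = 0.6275
Expected agreement pₑ = Σ (rowᵢ·colᵢ)/N² = (225·146 + 232·268 + 102·129 + 144·195 + 199·164)/902² = 0.2076
κ = (pₒ − pₑ)/(1 − pₑ) = (0.6275 − 0.2076)/(1 − 0.2076) = 0.530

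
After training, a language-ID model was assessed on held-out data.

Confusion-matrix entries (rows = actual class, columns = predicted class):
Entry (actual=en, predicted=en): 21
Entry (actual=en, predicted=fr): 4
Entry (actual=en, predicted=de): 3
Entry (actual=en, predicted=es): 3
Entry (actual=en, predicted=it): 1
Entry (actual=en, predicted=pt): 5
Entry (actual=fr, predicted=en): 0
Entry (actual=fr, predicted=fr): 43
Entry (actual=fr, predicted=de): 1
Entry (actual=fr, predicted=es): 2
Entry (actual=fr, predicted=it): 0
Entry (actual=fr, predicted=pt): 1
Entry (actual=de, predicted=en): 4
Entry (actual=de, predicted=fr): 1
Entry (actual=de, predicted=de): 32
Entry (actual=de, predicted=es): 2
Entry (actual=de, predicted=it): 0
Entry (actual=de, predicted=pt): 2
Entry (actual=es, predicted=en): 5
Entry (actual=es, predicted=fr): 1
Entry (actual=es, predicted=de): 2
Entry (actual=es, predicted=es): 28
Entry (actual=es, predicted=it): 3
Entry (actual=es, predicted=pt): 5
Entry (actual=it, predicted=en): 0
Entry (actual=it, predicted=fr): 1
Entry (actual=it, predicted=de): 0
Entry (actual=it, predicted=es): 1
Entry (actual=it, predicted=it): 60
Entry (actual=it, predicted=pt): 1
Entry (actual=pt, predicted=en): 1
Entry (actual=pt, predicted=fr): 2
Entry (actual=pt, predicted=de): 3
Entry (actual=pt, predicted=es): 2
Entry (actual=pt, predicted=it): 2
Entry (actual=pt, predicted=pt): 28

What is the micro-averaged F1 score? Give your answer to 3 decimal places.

Micro-averaging pools counts across classes: ΣTP=212, ΣFP=58, ΣFN=58.
Micro-F1 score = 2·TP/(2·TP+FP+FN) on pooled counts = 0.785 (equals overall accuracy in single-label multiclass).

0.785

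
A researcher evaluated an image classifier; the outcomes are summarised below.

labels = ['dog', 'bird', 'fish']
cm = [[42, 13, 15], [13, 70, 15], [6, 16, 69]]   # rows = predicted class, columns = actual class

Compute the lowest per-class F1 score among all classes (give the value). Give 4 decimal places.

Per-class F1 score (2·TP/(2·TP+FP+FN)):
  dog: TP=42, FP=13+15=28, FN=13+6=19 → 84/131 = 0.64122
  bird: TP=70, FP=13+15=28, FN=13+16=29 → 140/197 = 0.71066
  fish: TP=69, FP=6+16=22, FN=15+15=30 → 138/190 = 0.72632
Lowest is class 'dog' with F1 score = 0.6412.

0.6412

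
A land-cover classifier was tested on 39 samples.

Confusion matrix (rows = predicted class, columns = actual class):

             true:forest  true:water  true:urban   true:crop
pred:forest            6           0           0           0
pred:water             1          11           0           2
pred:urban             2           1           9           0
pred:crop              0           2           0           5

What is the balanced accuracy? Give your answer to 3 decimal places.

0.792

Balanced accuracy = mean of per-class recall.
  forest: recall = 6/9 = 0.6667
  water: recall = 11/14 = 0.7857
  urban: recall = 9/9 = 1.0000
  crop: recall = 5/7 = 0.7143
Mean = (0.6667 + 0.7857 + 1.0000 + 0.7143) / 4 = 0.792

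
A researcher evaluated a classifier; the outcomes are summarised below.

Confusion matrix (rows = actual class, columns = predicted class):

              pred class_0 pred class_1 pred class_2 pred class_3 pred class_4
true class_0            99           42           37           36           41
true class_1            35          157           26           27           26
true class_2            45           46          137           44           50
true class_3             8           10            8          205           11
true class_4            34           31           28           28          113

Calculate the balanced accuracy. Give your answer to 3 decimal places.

0.545

Balanced accuracy = mean of per-class recall.
  class_0: recall = 99/255 = 0.3882
  class_1: recall = 157/271 = 0.5793
  class_2: recall = 137/322 = 0.4255
  class_3: recall = 205/242 = 0.8471
  class_4: recall = 113/234 = 0.4829
Mean = (0.3882 + 0.5793 + 0.4255 + 0.8471 + 0.4829) / 5 = 0.545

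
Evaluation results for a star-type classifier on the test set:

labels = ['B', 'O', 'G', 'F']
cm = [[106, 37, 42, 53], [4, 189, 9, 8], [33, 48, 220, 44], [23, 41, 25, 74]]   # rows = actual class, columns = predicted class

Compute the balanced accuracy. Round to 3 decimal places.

0.609

Balanced accuracy = mean of per-class recall.
  B: recall = 106/238 = 0.4454
  O: recall = 189/210 = 0.9000
  G: recall = 220/345 = 0.6377
  F: recall = 74/163 = 0.4540
Mean = (0.4454 + 0.9000 + 0.6377 + 0.4540) / 4 = 0.609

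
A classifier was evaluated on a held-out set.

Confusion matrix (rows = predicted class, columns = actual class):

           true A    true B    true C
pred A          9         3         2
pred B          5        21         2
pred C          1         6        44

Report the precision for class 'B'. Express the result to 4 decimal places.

0.7500

Treat 'B' as positive and all other classes as negative.
precision = TP/(TP+FP).
B: TP=21, FP=5+2=7 → 21/28 = 0.75000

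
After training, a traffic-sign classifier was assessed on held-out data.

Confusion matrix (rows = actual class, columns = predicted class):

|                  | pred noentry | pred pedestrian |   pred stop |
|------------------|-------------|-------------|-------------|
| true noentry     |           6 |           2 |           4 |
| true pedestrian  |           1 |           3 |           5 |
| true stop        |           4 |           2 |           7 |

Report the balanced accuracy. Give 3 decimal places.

Balanced accuracy = mean of per-class recall.
  noentry: recall = 6/12 = 0.5000
  pedestrian: recall = 3/9 = 0.3333
  stop: recall = 7/13 = 0.5385
Mean = (0.5000 + 0.3333 + 0.5385) / 3 = 0.457

0.457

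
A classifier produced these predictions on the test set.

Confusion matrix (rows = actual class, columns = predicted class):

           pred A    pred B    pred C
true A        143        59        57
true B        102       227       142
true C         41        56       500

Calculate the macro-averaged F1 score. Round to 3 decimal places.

0.618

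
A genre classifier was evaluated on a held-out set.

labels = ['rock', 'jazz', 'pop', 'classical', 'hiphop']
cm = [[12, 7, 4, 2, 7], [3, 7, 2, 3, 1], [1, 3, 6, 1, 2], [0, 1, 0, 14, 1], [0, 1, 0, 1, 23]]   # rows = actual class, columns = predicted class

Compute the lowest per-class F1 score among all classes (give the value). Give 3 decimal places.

Per-class F1 score (2·TP/(2·TP+FP+FN)):
  rock: TP=12, FP=3+1+0+0=4, FN=7+4+2+7=20 → 24/48 = 0.5000
  jazz: TP=7, FP=7+3+1+1=12, FN=3+2+3+1=9 → 14/35 = 0.4000
  pop: TP=6, FP=4+2+0+0=6, FN=1+3+1+2=7 → 12/25 = 0.4800
  classical: TP=14, FP=2+3+1+1=7, FN=0+1+0+1=2 → 28/37 = 0.7568
  hiphop: TP=23, FP=7+1+2+1=11, FN=0+1+0+1=2 → 46/59 = 0.7797
Lowest is class 'jazz' with F1 score = 0.400.

0.400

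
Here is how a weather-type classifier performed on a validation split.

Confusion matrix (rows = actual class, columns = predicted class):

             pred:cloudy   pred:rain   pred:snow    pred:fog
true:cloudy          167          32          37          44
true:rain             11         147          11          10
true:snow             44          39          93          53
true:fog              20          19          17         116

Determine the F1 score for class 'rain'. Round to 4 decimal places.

Treat 'rain' as positive and all other classes as negative.
F1 score = 2·TP/(2·TP+FP+FN).
rain: TP=147, FP=32+39+19=90, FN=11+11+10=32 → 294/416 = 0.70673

0.7067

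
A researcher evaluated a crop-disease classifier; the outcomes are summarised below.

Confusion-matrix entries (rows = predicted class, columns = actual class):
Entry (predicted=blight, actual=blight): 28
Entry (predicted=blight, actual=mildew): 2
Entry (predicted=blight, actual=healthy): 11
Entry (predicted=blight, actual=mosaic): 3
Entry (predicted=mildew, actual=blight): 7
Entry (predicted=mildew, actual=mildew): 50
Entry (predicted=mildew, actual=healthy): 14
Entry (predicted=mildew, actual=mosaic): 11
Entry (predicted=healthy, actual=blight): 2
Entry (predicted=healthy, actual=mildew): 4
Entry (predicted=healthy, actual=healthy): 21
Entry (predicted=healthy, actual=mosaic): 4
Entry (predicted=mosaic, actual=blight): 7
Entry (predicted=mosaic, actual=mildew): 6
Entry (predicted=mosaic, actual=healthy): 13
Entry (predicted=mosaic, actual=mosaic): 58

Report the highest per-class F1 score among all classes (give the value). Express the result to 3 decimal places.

0.725

Per-class F1 score (2·TP/(2·TP+FP+FN)):
  blight: TP=28, FP=2+11+3=16, FN=7+2+7=16 → 56/88 = 0.6364
  mildew: TP=50, FP=7+14+11=32, FN=2+4+6=12 → 100/144 = 0.6944
  healthy: TP=21, FP=2+4+4=10, FN=11+14+13=38 → 42/90 = 0.4667
  mosaic: TP=58, FP=7+6+13=26, FN=3+11+4=18 → 116/160 = 0.7250
Highest is class 'mosaic' with F1 score = 0.725.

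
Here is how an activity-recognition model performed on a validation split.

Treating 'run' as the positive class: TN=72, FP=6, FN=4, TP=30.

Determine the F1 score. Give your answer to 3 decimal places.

0.857

Precision = TP/(TP+FP) = 30/36 = 0.8333
Recall = TP/(TP+FN) = 30/34 = 0.8824
F1 = 2·TP/(2·TP+FP+FN) = 60/70 = 0.857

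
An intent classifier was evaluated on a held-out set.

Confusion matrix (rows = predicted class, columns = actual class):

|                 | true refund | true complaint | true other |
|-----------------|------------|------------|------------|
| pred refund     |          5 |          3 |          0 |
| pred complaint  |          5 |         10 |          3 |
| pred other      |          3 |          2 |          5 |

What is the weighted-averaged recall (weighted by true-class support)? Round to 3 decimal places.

0.556

Per-class recall (TP/(TP+FN)):
  refund: TP=5, FN=5+3=8 → 5/13 = 0.3846
  complaint: TP=10, FN=3+2=5 → 10/15 = 0.6667
  other: TP=5, FN=0+3=3 → 5/8 = 0.6250
Weighted-recall = Σ (supportᵢ/N)·recallᵢ with N=36: (13/36)·0.3846 + (15/36)·0.6667 + (8/36)·0.6250 = 0.556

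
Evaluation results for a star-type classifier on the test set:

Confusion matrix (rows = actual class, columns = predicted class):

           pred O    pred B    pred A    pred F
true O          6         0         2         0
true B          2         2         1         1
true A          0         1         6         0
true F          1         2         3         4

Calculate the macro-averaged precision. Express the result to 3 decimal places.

Per-class precision (TP/(TP+FP)):
  O: TP=6, FP=2+0+1=3 → 6/9 = 0.6667
  B: TP=2, FP=0+1+2=3 → 2/5 = 0.4000
  A: TP=6, FP=2+1+3=6 → 6/12 = 0.5000
  F: TP=4, FP=0+1+0=1 → 4/5 = 0.8000
Macro-precision = mean = (0.6667 + 0.4000 + 0.5000 + 0.8000) / 4 = 0.592

0.592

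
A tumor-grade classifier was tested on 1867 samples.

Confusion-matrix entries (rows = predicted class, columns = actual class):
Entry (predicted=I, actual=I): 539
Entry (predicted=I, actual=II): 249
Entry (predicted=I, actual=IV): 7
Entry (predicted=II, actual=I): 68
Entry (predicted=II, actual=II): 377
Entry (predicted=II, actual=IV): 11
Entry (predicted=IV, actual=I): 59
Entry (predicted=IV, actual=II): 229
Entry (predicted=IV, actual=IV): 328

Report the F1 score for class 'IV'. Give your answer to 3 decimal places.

0.682

One-vs-rest for 'IV': TP = diagonal; FP = other classes predicted 'IV'; FN = 'IV' predicted as other.
F1 score = 2·TP/(2·TP+FP+FN).
IV: TP=328, FP=59+229=288, FN=7+11=18 → 656/962 = 0.6819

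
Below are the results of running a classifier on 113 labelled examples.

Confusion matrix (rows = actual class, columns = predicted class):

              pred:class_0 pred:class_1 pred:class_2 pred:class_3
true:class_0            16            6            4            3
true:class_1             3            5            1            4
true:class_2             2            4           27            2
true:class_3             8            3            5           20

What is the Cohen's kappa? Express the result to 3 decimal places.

Observed agreement pₒ = trace/N = 68/113 = 0.6018
Expected agreement pₑ = Σ (rowᵢ·colᵢ)/N² = (29·29 + 13·18 + 35·37 + 36·29)/113² = 0.2674
κ = (pₒ − pₑ)/(1 − pₑ) = (0.6018 − 0.2674)/(1 − 0.2674) = 0.456

0.456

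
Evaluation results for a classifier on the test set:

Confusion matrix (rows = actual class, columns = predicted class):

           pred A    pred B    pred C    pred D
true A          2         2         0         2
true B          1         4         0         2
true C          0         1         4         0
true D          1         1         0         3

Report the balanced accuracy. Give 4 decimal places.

0.5762

Balanced accuracy = mean of per-class recall.
  A: recall = 2/6 = 0.33333
  B: recall = 4/7 = 0.57143
  C: recall = 4/5 = 0.80000
  D: recall = 3/5 = 0.60000
Mean = (0.33333 + 0.57143 + 0.80000 + 0.60000) / 4 = 0.5762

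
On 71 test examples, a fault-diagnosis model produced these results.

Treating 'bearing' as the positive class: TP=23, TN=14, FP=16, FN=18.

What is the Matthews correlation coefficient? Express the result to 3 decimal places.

MCC = (TP·TN − FP·FN) / √((TP+FP)(TP+FN)(TN+FP)(TN+FN))
Numerator = 23·14 − 16·18 = 34
Denominator = √(39·41·30·32) = √1535040 = 1238.9673
MCC = 34 / 1238.9673 = 0.027

0.027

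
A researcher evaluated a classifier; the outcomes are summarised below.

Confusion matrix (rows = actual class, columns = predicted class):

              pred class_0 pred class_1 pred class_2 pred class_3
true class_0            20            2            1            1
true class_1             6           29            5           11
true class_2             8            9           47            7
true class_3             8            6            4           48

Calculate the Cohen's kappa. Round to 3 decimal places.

Observed agreement pₒ = trace/N = 144/212 = 0.6792
Expected agreement pₑ = Σ (rowᵢ·colᵢ)/N² = (24·42 + 51·46 + 71·57 + 66·67)/212² = 0.2631
κ = (pₒ − pₑ)/(1 − pₑ) = (0.6792 − 0.2631)/(1 − 0.2631) = 0.565

0.565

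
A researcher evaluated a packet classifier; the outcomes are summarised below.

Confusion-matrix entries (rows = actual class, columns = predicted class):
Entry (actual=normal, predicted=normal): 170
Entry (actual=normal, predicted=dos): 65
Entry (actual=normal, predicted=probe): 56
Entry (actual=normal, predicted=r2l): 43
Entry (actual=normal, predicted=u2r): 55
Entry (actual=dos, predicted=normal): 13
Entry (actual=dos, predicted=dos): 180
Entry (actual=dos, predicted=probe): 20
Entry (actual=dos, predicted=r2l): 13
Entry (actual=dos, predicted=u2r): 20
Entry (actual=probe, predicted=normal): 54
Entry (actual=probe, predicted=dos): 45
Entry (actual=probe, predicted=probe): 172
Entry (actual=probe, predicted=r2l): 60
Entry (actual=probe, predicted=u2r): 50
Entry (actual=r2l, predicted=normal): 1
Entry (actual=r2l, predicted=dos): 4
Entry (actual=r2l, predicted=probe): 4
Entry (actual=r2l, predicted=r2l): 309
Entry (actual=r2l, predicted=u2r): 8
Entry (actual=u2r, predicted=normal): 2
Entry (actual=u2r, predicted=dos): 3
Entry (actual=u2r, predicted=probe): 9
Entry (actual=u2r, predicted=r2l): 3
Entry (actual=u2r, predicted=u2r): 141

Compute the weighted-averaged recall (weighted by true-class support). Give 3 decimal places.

0.648

Per-class recall (TP/(TP+FN)):
  normal: TP=170, FN=65+56+43+55=219 → 170/389 = 0.4370
  dos: TP=180, FN=13+20+13+20=66 → 180/246 = 0.7317
  probe: TP=172, FN=54+45+60+50=209 → 172/381 = 0.4514
  r2l: TP=309, FN=1+4+4+8=17 → 309/326 = 0.9479
  u2r: TP=141, FN=2+3+9+3=17 → 141/158 = 0.8924
Weighted-recall = Σ (supportᵢ/N)·recallᵢ with N=1500: (389/1500)·0.4370 + (246/1500)·0.7317 + (381/1500)·0.4514 + (326/1500)·0.9479 + (158/1500)·0.8924 = 0.648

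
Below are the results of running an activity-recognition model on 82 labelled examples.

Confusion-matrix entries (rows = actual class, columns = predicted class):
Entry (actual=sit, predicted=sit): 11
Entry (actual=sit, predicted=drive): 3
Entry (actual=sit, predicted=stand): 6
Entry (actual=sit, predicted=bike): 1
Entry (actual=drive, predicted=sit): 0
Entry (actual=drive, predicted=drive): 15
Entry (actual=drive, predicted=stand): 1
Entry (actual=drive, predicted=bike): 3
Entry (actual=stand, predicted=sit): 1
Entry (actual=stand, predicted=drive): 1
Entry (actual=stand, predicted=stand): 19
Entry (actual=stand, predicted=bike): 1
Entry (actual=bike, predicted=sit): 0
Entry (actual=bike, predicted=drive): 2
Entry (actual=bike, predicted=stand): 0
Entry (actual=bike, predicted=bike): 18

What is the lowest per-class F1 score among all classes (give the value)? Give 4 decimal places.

0.6667

Per-class F1 score (2·TP/(2·TP+FP+FN)):
  sit: TP=11, FP=0+1+0=1, FN=3+6+1=10 → 22/33 = 0.66667
  drive: TP=15, FP=3+1+2=6, FN=0+1+3=4 → 30/40 = 0.75000
  stand: TP=19, FP=6+1+0=7, FN=1+1+1=3 → 38/48 = 0.79167
  bike: TP=18, FP=1+3+1=5, FN=0+2+0=2 → 36/43 = 0.83721
Lowest is class 'sit' with F1 score = 0.6667.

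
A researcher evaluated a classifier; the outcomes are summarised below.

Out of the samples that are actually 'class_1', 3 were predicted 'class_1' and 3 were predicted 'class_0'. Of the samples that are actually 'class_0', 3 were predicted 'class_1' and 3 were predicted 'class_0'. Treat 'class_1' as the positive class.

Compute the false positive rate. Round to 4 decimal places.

FPR = FP/(FP+TN) = 3/(3+3) = 0.5000

0.5000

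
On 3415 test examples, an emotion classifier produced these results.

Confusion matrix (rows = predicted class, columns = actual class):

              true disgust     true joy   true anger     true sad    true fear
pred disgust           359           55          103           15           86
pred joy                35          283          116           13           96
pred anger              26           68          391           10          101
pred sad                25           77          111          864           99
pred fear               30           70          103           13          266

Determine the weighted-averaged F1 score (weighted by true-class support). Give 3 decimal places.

0.619

Per-class F1 score (2·TP/(2·TP+FP+FN)):
  disgust: TP=359, FP=55+103+15+86=259, FN=35+26+25+30=116 → 718/1093 = 0.6569
  joy: TP=283, FP=35+116+13+96=260, FN=55+68+77+70=270 → 566/1096 = 0.5164
  anger: TP=391, FP=26+68+10+101=205, FN=103+116+111+103=433 → 782/1420 = 0.5507
  sad: TP=864, FP=25+77+111+99=312, FN=15+13+10+13=51 → 1728/2091 = 0.8264
  fear: TP=266, FP=30+70+103+13=216, FN=86+96+101+99=382 → 532/1130 = 0.4708
Weighted-F1 score = Σ (supportᵢ/N)·F1 scoreᵢ with N=3415: (475/3415)·0.6569 + (553/3415)·0.5164 + (824/3415)·0.5507 + (915/3415)·0.8264 + (648/3415)·0.4708 = 0.619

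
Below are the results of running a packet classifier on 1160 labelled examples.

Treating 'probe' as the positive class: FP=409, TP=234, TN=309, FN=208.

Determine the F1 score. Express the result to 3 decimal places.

Precision = TP/(TP+FP) = 234/643 = 0.3639
Recall = TP/(TP+FN) = 234/442 = 0.5294
F1 = 2·TP/(2·TP+FP+FN) = 468/1085 = 0.431

0.431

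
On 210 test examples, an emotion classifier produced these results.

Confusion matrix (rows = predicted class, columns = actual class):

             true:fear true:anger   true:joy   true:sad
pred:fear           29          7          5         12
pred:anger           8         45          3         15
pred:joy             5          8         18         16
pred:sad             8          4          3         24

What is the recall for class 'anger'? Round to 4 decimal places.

0.7031

recall = TP/(TP+FN).
anger: TP=45, FN=7+8+4=19 → 45/64 = 0.70313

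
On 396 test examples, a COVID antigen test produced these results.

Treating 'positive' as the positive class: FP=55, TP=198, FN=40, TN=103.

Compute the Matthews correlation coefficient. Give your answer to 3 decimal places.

0.493

MCC = (TP·TN − FP·FN) / √((TP+FP)(TP+FN)(TN+FP)(TN+FN))
Numerator = 198·103 − 55·40 = 18194
Denominator = √(253·238·158·143) = √1360475116 = 36884.6190
MCC = 18194 / 36884.6190 = 0.493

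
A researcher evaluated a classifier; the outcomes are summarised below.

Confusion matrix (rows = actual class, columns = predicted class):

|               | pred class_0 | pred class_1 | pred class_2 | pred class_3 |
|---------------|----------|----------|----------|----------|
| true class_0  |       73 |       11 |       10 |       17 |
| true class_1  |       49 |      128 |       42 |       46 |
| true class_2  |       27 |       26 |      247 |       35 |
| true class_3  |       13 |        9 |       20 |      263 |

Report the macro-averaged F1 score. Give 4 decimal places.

Per-class F1 score (2·TP/(2·TP+FP+FN)):
  class_0: TP=73, FP=49+27+13=89, FN=11+10+17=38 → 146/273 = 0.53480
  class_1: TP=128, FP=11+26+9=46, FN=49+42+46=137 → 256/439 = 0.58314
  class_2: TP=247, FP=10+42+20=72, FN=27+26+35=88 → 494/654 = 0.75535
  class_3: TP=263, FP=17+46+35=98, FN=13+9+20=42 → 526/666 = 0.78979
Macro-F1 score = mean = (0.53480 + 0.58314 + 0.75535 + 0.78979) / 4 = 0.6658

0.6658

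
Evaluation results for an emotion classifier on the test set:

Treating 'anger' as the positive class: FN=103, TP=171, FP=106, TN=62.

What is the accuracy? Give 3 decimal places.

Accuracy = (TP+TN)/N = (171+62)/442 = 0.527

0.527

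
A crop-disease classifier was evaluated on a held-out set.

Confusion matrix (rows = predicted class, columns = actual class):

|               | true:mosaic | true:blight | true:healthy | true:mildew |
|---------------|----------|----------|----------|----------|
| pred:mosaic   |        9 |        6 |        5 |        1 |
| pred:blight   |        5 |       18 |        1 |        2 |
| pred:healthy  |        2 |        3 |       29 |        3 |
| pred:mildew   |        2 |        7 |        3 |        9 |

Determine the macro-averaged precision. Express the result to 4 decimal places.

Per-class precision (TP/(TP+FP)):
  mosaic: TP=9, FP=6+5+1=12 → 9/21 = 0.42857
  blight: TP=18, FP=5+1+2=8 → 18/26 = 0.69231
  healthy: TP=29, FP=2+3+3=8 → 29/37 = 0.78378
  mildew: TP=9, FP=2+7+3=12 → 9/21 = 0.42857
Macro-precision = mean = (0.42857 + 0.69231 + 0.78378 + 0.42857) / 4 = 0.5833

0.5833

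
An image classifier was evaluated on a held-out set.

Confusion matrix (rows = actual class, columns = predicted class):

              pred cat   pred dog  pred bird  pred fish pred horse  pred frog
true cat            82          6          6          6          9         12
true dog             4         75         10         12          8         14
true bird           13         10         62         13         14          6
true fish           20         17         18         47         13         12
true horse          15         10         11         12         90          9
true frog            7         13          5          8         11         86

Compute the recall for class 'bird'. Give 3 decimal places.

0.525

One-vs-rest for 'bird': TP = diagonal; FP = other classes predicted 'bird'; FN = 'bird' predicted as other.
recall = TP/(TP+FN).
bird: TP=62, FN=13+10+13+14+6=56 → 62/118 = 0.5254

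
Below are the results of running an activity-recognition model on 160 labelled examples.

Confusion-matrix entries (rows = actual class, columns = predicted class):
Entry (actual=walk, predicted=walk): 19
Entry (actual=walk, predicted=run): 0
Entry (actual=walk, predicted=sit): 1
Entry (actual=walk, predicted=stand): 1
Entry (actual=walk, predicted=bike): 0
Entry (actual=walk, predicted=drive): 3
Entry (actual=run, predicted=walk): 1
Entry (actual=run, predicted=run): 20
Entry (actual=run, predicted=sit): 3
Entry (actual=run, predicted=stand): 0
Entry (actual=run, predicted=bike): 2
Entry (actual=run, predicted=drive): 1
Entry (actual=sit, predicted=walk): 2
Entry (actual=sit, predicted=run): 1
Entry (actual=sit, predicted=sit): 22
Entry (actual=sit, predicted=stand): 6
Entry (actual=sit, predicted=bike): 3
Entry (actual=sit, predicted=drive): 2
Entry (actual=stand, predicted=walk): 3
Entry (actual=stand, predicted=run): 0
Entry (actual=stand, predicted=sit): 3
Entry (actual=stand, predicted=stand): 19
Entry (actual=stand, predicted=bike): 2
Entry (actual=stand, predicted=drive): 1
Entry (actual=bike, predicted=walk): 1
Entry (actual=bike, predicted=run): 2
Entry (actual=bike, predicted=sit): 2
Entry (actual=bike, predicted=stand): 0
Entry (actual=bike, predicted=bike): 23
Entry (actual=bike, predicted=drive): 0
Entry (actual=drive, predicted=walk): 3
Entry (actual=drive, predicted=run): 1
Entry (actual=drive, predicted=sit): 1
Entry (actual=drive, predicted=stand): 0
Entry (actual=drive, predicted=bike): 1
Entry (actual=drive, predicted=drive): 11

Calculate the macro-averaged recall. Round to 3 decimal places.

0.715

Per-class recall (TP/(TP+FN)):
  walk: TP=19, FN=0+1+1+0+3=5 → 19/24 = 0.7917
  run: TP=20, FN=1+3+0+2+1=7 → 20/27 = 0.7407
  sit: TP=22, FN=2+1+6+3+2=14 → 22/36 = 0.6111
  stand: TP=19, FN=3+0+3+2+1=9 → 19/28 = 0.6786
  bike: TP=23, FN=1+2+2+0+0=5 → 23/28 = 0.8214
  drive: TP=11, FN=3+1+1+0+1=6 → 11/17 = 0.6471
Macro-recall = mean = (0.7917 + 0.7407 + 0.6111 + 0.6786 + 0.8214 + 0.6471) / 6 = 0.715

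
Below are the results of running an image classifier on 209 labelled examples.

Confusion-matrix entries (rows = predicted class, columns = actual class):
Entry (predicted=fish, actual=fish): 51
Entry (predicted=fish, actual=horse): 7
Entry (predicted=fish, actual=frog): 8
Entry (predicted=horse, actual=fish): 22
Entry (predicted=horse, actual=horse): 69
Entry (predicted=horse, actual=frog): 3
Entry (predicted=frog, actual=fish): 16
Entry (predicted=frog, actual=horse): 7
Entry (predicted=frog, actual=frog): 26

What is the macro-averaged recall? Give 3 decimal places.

Per-class recall (TP/(TP+FN)):
  fish: TP=51, FN=22+16=38 → 51/89 = 0.5730
  horse: TP=69, FN=7+7=14 → 69/83 = 0.8313
  frog: TP=26, FN=8+3=11 → 26/37 = 0.7027
Macro-recall = mean = (0.5730 + 0.8313 + 0.7027) / 3 = 0.702

0.702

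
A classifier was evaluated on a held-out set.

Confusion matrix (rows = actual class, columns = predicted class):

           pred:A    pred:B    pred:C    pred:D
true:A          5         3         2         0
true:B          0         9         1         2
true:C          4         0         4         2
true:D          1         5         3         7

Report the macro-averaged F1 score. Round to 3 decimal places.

Per-class F1 score (2·TP/(2·TP+FP+FN)):
  A: TP=5, FP=0+4+1=5, FN=3+2+0=5 → 10/20 = 0.5000
  B: TP=9, FP=3+0+5=8, FN=0+1+2=3 → 18/29 = 0.6207
  C: TP=4, FP=2+1+3=6, FN=4+0+2=6 → 8/20 = 0.4000
  D: TP=7, FP=0+2+2=4, FN=1+5+3=9 → 14/27 = 0.5185
Macro-F1 score = mean = (0.5000 + 0.6207 + 0.4000 + 0.5185) / 4 = 0.510

0.510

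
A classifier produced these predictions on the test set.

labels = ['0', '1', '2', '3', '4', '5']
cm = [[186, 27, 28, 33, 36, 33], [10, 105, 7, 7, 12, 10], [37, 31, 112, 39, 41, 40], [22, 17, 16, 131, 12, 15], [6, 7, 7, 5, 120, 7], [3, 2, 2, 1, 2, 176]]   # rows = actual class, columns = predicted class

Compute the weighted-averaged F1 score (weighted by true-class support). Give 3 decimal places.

Per-class F1 score (2·TP/(2·TP+FP+FN)):
  0: TP=186, FP=10+37+22+6+3=78, FN=27+28+33+36+33=157 → 372/607 = 0.6129
  1: TP=105, FP=27+31+17+7+2=84, FN=10+7+7+12+10=46 → 210/340 = 0.6176
  2: TP=112, FP=28+7+16+7+2=60, FN=37+31+39+41+40=188 → 224/472 = 0.4746
  3: TP=131, FP=33+7+39+5+1=85, FN=22+17+16+12+15=82 → 262/429 = 0.6107
  4: TP=120, FP=36+12+41+12+2=103, FN=6+7+7+5+7=32 → 240/375 = 0.6400
  5: TP=176, FP=33+10+40+15+7=105, FN=3+2+2+1+2=10 → 352/467 = 0.7537
Weighted-F1 score = Σ (supportᵢ/N)·F1 scoreᵢ with N=1345: (343/1345)·0.6129 + (151/1345)·0.6176 + (300/1345)·0.4746 + (213/1345)·0.6107 + (152/1345)·0.6400 + (186/1345)·0.7537 = 0.605

0.605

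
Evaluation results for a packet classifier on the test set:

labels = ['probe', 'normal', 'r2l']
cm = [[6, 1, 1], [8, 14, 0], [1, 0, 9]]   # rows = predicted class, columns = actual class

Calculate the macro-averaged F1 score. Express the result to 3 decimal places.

0.726

Per-class F1 score (2·TP/(2·TP+FP+FN)):
  probe: TP=6, FP=1+1=2, FN=8+1=9 → 12/23 = 0.5217
  normal: TP=14, FP=8+0=8, FN=1+0=1 → 28/37 = 0.7568
  r2l: TP=9, FP=1+0=1, FN=1+0=1 → 18/20 = 0.9000
Macro-F1 score = mean = (0.5217 + 0.7568 + 0.9000) / 3 = 0.726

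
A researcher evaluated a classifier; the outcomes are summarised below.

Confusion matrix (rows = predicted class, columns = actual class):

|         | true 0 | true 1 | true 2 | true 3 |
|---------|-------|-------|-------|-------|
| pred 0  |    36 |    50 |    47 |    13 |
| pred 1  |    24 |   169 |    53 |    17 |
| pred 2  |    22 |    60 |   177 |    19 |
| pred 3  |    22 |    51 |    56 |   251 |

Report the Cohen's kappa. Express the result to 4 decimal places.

0.4420

Observed agreement pₒ = trace/N = 633/1067 = 0.59325
Expected agreement pₑ = Σ (rowᵢ·colᵢ)/N² = (104·146 + 330·263 + 333·278 + 300·380)/1067² = 0.27102
κ = (pₒ − pₑ)/(1 − pₑ) = (0.59325 − 0.27102)/(1 − 0.27102) = 0.4420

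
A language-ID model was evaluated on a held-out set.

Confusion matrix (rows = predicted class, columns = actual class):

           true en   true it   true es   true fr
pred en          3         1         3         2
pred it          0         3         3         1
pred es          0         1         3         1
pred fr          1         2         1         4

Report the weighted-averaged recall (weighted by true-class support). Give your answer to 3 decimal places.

Per-class recall (TP/(TP+FN)):
  en: TP=3, FN=0+0+1=1 → 3/4 = 0.7500
  it: TP=3, FN=1+1+2=4 → 3/7 = 0.4286
  es: TP=3, FN=3+3+1=7 → 3/10 = 0.3000
  fr: TP=4, FN=2+1+1=4 → 4/8 = 0.5000
Weighted-recall = Σ (supportᵢ/N)·recallᵢ with N=29: (4/29)·0.7500 + (7/29)·0.4286 + (10/29)·0.3000 + (8/29)·0.5000 = 0.448

0.448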